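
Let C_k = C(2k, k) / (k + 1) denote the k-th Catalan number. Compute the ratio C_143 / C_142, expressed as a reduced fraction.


Using C_k = (2k)! / (k! (k+1)!), the ratio C_{k+1}/C_k simplifies to
C_{k+1}/C_k = [(2k+2)! / ((k+1)! (k+2)!)] * [k! (k+1)! / (2k)!]
 = (2k+2)(2k+1) / ((k+1)(k+2)) = 2(2k+1) / (k+2).
For k = 142: 2(2*142 + 1) / (142 + 2) = 570/144 = 95/24.

95/24


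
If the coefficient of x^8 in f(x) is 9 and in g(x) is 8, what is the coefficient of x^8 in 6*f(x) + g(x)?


Scalar multiplication scales coefficients: 6 * 9 = 54.
Then add the g coefficient: 54 + 8
= 62

62


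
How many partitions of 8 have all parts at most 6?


Using the generating function (1-x)^(-1)(1-x^2)^(-1)...(1-x^6)^(-1),
the coefficient of x^8 counts these restricted partitions.
Result = 20

20


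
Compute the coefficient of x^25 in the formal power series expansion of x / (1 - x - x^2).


Let f(x) = sum_{k>=0} a_k x^k. Multiplying f(x) * (1 - x - x^2) = x and matching coefficients gives a_0 = 0, a_1 = 1, and a_k = a_{k-1} + a_{k-2} for k >= 2. These are the Fibonacci numbers F_k.
Iterating from F_0 = 0, F_1 = 1:
F_0=0, F_1=1, F_2=1, F_3=2, F_4=3, F_5=5, F_6=8, F_7=13, F_8=21, F_9=34, ...
F_25 = 75025.

75025


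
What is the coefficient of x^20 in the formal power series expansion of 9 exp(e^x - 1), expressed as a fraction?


exp(e^x - 1) is the exponential generating function for the Bell numbers Bell_k: exp(e^x - 1) = sum_{k>=0} Bell_k x^k / k!.
So the coefficient of x^20 in 9 exp(e^x - 1) is 9 Bell_20 / 20!.
Computing: Bell_20 = 51724158235372 and 20! = 2432902008176640000, giving
9 * 51724158235372/2432902008176640000 = 263898766507/1379196149760000.

263898766507/1379196149760000


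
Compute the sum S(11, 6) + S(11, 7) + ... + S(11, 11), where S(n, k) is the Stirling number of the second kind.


By definition, S(n, k) counts partitions of an n-set into exactly k nonempty blocks.
Computing row n = 11 for k = 6..11:
S(11, k): 179487, 63987, 11880, 1155, 55, 1
Sum = 256565.

256565


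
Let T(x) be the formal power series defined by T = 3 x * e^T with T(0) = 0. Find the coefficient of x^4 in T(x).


Apply the Lagrange inversion formula: if T = 3 x * phi(T) with phi(t) = e^t, then
[x^n] T = 3^n * (1/n) [t^(n-1)] phi(t)^n = 3^n * (1/n) [t^(n-1)] e^(n t) = 3^n * (1/n) * n^(n-1) / (n-1)! = 3^n * n^(n-1) / n!.
When c = 1 this is the Cayley count of rooted labeled trees on n vertices, divided by n!.
For n = 4: 3^4 * 4^3 / 4! = 81 * 64/24 = 216.

216


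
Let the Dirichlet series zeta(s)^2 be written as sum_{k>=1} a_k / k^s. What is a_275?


The Dirichlet convolution of the constant function 1 with itself gives (1 * 1)(k) = sum_{d | k} 1 = d(k), the number of positive divisors of k.
Since zeta(s) = sum_{k>=1} 1/k^s, we have zeta(s)^2 = sum_{k>=1} d(k)/k^s, so a_k = d(k).
For k = 275: the divisors are 1, 5, 11, 25, 55, 275.
Count = 6.

6


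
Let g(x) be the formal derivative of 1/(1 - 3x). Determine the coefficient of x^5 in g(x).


Differentiate termwise: d/dx sum_{k>=0} 3^k x^k = sum_{k>=1} k 3^k x^(k-1) = sum_{j>=0} (j+1) 3^(j+1) x^j.
Equivalently, d/dx [1/(1 - 3x)] = 3/(1 - 3x)^2.
For j = 5: 6 * 3^6 = 6 * 729 = 4374.

4374


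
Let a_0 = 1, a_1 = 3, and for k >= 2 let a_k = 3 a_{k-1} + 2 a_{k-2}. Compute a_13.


Iterating the recurrence forward:
a_0 = 1
a_1 = 3
a_2 = 3*3 + 2*1 = 11
a_3 = 3*11 + 2*3 = 39
a_4 = 3*39 + 2*11 = 139
a_5 = 3*139 + 2*39 = 495
a_6 = 3*495 + 2*139 = 1763
a_7 = 3*1763 + 2*495 = 6279
a_8 = 3*6279 + 2*1763 = 22363
a_9 = 3*22363 + 2*6279 = 79647
a_10 = 3*79647 + 2*22363 = 283667
a_11 = 3*283667 + 2*79647 = 1010295
a_12 = 3*1010295 + 2*283667 = 3598219
a_13 = 3*3598219 + 2*1010295 = 12815247
So a_13 = 12815247.

12815247


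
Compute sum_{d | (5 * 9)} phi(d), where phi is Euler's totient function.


First, 5 * 9 = 45. One classical identity is sum_{d | n} phi(d) = n (each k in [1, n] has a unique gcd with n, and among the k's with gcd(k, n) = n/d there are phi(d) of them). So the sum equals 45. We also verify directly:
Divisors of 45: 1, 3, 5, 9, 15, 45.
phi values: 1, 2, 4, 6, 8, 24.
Sum = 45.

45


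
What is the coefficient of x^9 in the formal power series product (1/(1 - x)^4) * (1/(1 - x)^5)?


Combine the factors: (1/(1 - x)^4) * (1/(1 - x)^5) = 1/(1 - x)^9.
Then use 1/(1 - x)^r = sum_{k>=0} C(k + r - 1, r - 1) x^k with r = 9 and k = 9:
C(17, 8) = 24310.

24310


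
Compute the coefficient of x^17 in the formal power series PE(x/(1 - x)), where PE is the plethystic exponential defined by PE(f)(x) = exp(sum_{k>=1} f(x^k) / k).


For f(x) = x/(1 - x) we have
sum_{k>=1} f(x^k) / k = sum_{k>=1} (1/k) * x^k / (1 - x^k) = sum_{k, m >= 1} x^(k m) / k,
which after exponentiating simplifies to
PE(x/(1 - x)) = prod_{k>=1} 1 / (1 - x^k).
This is the generating function for the partition function p(n), so the coefficient of x^17 is p(17).
Computing p(17) by dynamic programming over parts 1, 2, ..., 17: p(17) = 297.

297


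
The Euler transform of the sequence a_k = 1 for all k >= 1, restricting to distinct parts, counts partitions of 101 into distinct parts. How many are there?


Partitions of 101 into distinct parts can be computed via generating function.
Product (1+x)(1+x^2)(1+x^3)...
The coefficient of x^101 = 483330

483330


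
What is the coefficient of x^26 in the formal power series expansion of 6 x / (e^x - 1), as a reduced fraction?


The exponential generating function for Bernoulli numbers is
x / (e^x - 1) = sum_{k>=0} B_k x^k / k!.
So the coefficient of x^26 in 6 x / (e^x - 1) is 6 B_26 / 26!.
Computing: B_26 = 8553103/6, 26! = 403291461126605635584000000, giving
6 * 8553103/6 / 403291461126605635584000000 = 657931/31022420086661971968000000.

657931/31022420086661971968000000


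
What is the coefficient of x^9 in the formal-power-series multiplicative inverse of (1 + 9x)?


The inverse is 1/(1 + 9x). Apply the geometric identity 1/(1 - y) = sum_{k>=0} y^k with y = -9x:
1/(1 + 9x) = sum_{k>=0} (-9)^k x^k.
So the coefficient of x^9 is (-9)^9 = -387420489.

-387420489


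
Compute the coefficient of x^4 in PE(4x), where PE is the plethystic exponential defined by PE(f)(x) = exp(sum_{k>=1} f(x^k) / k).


With f(x) = 4x, the exponent is sum_{k>=1} 4 x^k / k = 4 * (-ln(1 - x)). Exponentiating:
PE(4x) = exp(-4 ln(1 - x)) = 1/(1 - x)^4.
By the negative binomial expansion, [x^n] 1/(1 - x)^4 = C(n + 3, 3).
For n = 4: C(7, 3) = 35.

35


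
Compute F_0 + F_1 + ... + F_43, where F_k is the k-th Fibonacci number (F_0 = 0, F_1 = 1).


Use the identity sum_{k=0}^{N} F_k = F_{N+2} - 1 (which follows from F_{k+2} - F_{k+1} = F_k). Then
sum_{k=0}^{43} F_k = (F_{45} - 1) - (F_{1} - 1) = F_{45} - F_{1}.
Computing: F_{45} = 1134903170, F_{1} = 1, so
Sum = 1134903170 - 1 = 1134903169.

1134903169


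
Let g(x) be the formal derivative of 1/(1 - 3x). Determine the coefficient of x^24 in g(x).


Differentiate termwise: d/dx sum_{k>=0} 3^k x^k = sum_{k>=1} k 3^k x^(k-1) = sum_{j>=0} (j+1) 3^(j+1) x^j.
Equivalently, d/dx [1/(1 - 3x)] = 3/(1 - 3x)^2.
For j = 24: 25 * 3^25 = 25 * 847288609443 = 21182215236075.

21182215236075


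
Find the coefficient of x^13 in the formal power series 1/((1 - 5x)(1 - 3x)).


By partial fractions or Cauchy convolution:
The coefficient equals sum_{k=0}^{13} 5^k * 3^(13-k).
= 3049366328

3049366328


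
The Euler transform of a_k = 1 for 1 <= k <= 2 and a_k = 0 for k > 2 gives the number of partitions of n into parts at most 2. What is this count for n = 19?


Partitions of 19 into parts at most 2:
Using generating function (1-x)^(-1)(1-x^2)^(-1),
the coefficient of x^19 = 10

10


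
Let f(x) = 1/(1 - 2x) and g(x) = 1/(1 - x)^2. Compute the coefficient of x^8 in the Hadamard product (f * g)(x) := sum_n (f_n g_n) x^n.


f has coefficients f_k = 2^k. For g = 1/(1 - x)^2 the coefficient is g_k = C(k + 1, 1) = k + 1. The Hadamard coefficient is (f * g)_k = 2^k * (k + 1).
For k = 8: 2^8 * 9 = 256 * 9 = 2304.

2304


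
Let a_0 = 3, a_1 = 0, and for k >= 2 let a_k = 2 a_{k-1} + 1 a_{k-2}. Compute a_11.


Iterating the recurrence forward:
a_0 = 3
a_1 = 0
a_2 = 2*0 + 1*3 = 3
a_3 = 2*3 + 1*0 = 6
a_4 = 2*6 + 1*3 = 15
a_5 = 2*15 + 1*6 = 36
a_6 = 2*36 + 1*15 = 87
a_7 = 2*87 + 1*36 = 210
a_8 = 2*210 + 1*87 = 507
a_9 = 2*507 + 1*210 = 1224
a_10 = 2*1224 + 1*507 = 2955
a_11 = 2*2955 + 1*1224 = 7134
So a_11 = 7134.

7134


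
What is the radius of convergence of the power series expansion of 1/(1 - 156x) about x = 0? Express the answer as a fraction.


Expanding 1/(1 - 156x) = sum_{k>=0} 156^k x^k, the series converges when |156x| < 1, i.e., |x| < 1/156.
So the radius of convergence is 1/156 = 1/156.

1/156


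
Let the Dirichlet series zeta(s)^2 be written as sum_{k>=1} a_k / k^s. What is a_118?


The Dirichlet convolution of the constant function 1 with itself gives (1 * 1)(k) = sum_{d | k} 1 = d(k), the number of positive divisors of k.
Since zeta(s) = sum_{k>=1} 1/k^s, we have zeta(s)^2 = sum_{k>=1} d(k)/k^s, so a_k = d(k).
For k = 118: the divisors are 1, 2, 59, 118.
Count = 4.

4


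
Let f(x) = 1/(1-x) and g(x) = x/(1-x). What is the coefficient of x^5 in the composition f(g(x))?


First simplify the composition: f(g(x)) = 1/(1 - x/(1-x)) = (1-x)/((1-x) - x) = (1-x)/(1-2x).
Now extract the coefficient. Write (1-x)/(1-2x) = 1/(1-2x) - x/(1-2x).
The coefficient of x^n in 1/(1-2x) is 2^n, and in x/(1-2x) is 2^(n-1) (for n >= 1).
So the coefficient of x^5 is 2^5 - 2^4 = 32 - 16 = 16.

16


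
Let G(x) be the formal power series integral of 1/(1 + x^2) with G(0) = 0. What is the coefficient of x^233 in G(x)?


1/(1 + x^2) = sum_{j>=0} (-1)^j x^(2j). Integrating termwise with G(0) = 0:
G(x) = sum_{j>=0} (-1)^j x^(2j+1) / (2j+1) = arctan(x).
Only odd powers are nonzero. For x^233 write 233 = 2*116 + 1, giving
(-1)^116 / 233 = 1/233 = 1/233.

1/233


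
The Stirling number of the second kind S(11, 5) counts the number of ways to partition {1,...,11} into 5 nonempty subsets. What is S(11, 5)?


Using the explicit formula S(n,k) = (1/k!) sum_{j=0}^{k} (-1)^(k-j) C(k,j) j^n:
S(11, 5) = 246730
Equivalently, S(n,k) is n! times the coefficient of x^n in the EGF (e^x - 1)^k / k!.

246730


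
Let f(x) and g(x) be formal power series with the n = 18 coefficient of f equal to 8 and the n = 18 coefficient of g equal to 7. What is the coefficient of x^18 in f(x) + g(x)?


Addition of formal power series is termwise.
The coefficient of x^18 in f + g = 8 + 7
= 15

15


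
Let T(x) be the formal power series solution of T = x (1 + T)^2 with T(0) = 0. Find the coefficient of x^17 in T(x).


Apply the Lagrange inversion formula: if T = x * phi(T) with phi(t) = (1 + t)^2, then [x^n] T = (1/n) [t^(n-1)] phi(t)^n = (1/n) [t^(n-1)] (1 + t)^(2n) = (1/n) C(2n, n-1).
Using the identity C(2n, n-1) = C(2n, n) * n / (n+1), the unscaled factor equals C(2n, n) / (n+1) = C_n, the n-th Catalan number.
For n = 17: C_17 = C(34, 17) / 18 = 2333606220/18 = 129644790 = 129644790.

129644790


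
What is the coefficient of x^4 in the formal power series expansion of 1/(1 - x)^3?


The expansion 1/(1 - x)^r = sum_{k>=0} C(k + r - 1, r - 1) x^k follows from the multiset / negative-binomial theorem (or from repeated differentiation of the geometric series).
For r = 3 and k = 4:
C(6, 2) = 720 / (2 * 24) = 15.

15


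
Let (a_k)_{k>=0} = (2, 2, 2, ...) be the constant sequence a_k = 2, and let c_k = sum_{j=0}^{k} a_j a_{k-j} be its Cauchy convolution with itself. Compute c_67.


Since a_j = 2 for all j >= 0, the convolution sum becomes
c_k = sum_{j=0}^{k} 2 * 2 = 4 * (k + 1).
Equivalently, the generating function of (a_k) is 2/(1 - x) and its square is 4/(1 - x)^2 = sum_{k>=0} 4(k + 1) x^k.
For k = 67: 4 * 68 = 272.

272


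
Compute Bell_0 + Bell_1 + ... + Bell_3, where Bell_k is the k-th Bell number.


Recall Bell_k counts set partitions of a k-set (with Bell_0 = 1 by convention).
Bell_0 through Bell_3: 1, 1, 2, 5
Sum = 1 + 1 + 2 + 5 = 9.

9


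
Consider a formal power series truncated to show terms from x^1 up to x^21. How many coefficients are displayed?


From x^1 to x^21 inclusive, the count is 21 - 1 + 1 = 21.

21


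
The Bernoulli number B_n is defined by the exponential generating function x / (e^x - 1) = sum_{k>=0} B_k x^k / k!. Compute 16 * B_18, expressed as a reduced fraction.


Bernoulli numbers can also be computed recursively via B_0 = 1 and sum_{j=0}^{m} C(m+1, j) B_j = 0 for m >= 1. Odd-index Bernoulli numbers vanish for k >= 3.
Computing B_18 = 43867/798, so 16 * B_18 = 16 * 43867/798 = 350936/399.

350936/399


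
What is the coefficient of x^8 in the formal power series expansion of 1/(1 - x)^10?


The negative binomial / multiset identity is
1/(1 - x)^r = sum_{k>=0} C(k + r - 1, r - 1) x^k.
Here r = 10 and k = 8, so the coefficient is
C(8 + 9, 9) = C(17, 9)
= 24310

24310


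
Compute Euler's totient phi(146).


phi(n) counts integers in [1, n] coprime to n. Using the multiplicative formula phi(n) = n * prod_{p | n} (1 - 1/p):
146 = 2 * 73, so
phi(146) = 146 * (1 - 1/2) * (1 - 1/73) = 72.

72


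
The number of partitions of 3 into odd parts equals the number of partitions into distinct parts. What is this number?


Computing partitions of 3 into odd parts (1, 3, 5, ...):
Using the generating function prod_{k>=0} 1/(1-x^(2k+1)),
the count is 2

2


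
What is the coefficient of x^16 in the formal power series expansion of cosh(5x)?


The Maclaurin series is cosh(t) = sum_{m>=0} t^(2m) / (2m)!, so substituting t = 5x, only even powers of x are nonzero, with coefficient of x^(2m) equal to 5^(2m) / (2m)!.
For x^16 the coefficient is 5^16/16! = 152587890625/20922789888000 = 1220703125/167382319104.

1220703125/167382319104


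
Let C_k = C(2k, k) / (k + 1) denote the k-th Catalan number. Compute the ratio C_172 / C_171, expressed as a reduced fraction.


Using C_k = (2k)! / (k! (k+1)!), the ratio C_{k+1}/C_k simplifies to
C_{k+1}/C_k = [(2k+2)! / ((k+1)! (k+2)!)] * [k! (k+1)! / (2k)!]
 = (2k+2)(2k+1) / ((k+1)(k+2)) = 2(2k+1) / (k+2).
For k = 171: 2(2*171 + 1) / (171 + 2) = 686/173 = 686/173.

686/173


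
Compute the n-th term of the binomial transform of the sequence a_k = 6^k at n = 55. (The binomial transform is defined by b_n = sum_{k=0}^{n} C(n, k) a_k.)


With a_k = 6^k, b_n = sum_{k=0}^{n} C(n, k) 6^k = (1 + 6)^n by the binomial theorem.
For n = 55: (1 + 6)^55 = 7^55 = 30226801971775055948247051683954096612865741943.

30226801971775055948247051683954096612865741943


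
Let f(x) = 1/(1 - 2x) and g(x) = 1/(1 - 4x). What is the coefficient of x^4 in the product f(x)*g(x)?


The coefficient of x^n in f*g is the Cauchy product: sum_{k=0}^{n} a^k * b^(n-k).
With a=2, b=4, n=4:
sum_{k=0}^{4} 2^k * 4^(4-k)
= 496

496


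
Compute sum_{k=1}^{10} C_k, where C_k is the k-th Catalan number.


C_1 through C_10: 1, 2, 5, 14, 42, 132, 429, 1430, 4862, 16796
Sum = 1 + 2 + 5 + 14 + 42 + 132 + 429 + 1430 + 4862 + 16796
= 23713

23713


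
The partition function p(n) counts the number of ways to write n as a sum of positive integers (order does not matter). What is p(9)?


Using the generating function prod_{k>=1} 1/(1-x^k), we compute p(9).
By dynamic programming over parts 1 through 9:
p(9) = 30

30


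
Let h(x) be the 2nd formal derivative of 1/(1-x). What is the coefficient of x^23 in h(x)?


Differentiating 2 times: d^2/dx^2 [1/(1-x)] = 2!/(1-x)^3.
The expansion 1/(1-x)^3 = sum_{k>=0} C(k+2, 2) x^k, so the coefficient of x^n in 2!/(1-x)^3 is 2! * C(n+2, 2).
For n = 23: 2 * C(25, 2) = 2 * 300 = 600

600


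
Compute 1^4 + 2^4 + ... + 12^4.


This power sum has a closed form given by Faulhaber's formula
sum_{k=1}^{m} k^p = (1 / (p + 1)) * sum_{j=0}^{p} C(p + 1, j) B_j m^(p + 1 - j),
but for small m direct computation is fastest:
1 + 16 + 81 + 256 + 625 + 1296 + 2401 + 4096 + 6561 + 10000 + 14641 + 20736 = 60710.

60710


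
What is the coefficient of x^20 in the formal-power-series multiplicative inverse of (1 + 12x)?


The inverse is 1/(1 + 12x). Apply the geometric identity 1/(1 - y) = sum_{k>=0} y^k with y = -12x:
1/(1 + 12x) = sum_{k>=0} (-12)^k x^k.
So the coefficient of x^20 is (-12)^20 = 3833759992447475122176.

3833759992447475122176


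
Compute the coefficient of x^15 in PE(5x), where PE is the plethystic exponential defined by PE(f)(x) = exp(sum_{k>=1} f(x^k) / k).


With f(x) = 5x, the exponent is sum_{k>=1} 5 x^k / k = 5 * (-ln(1 - x)). Exponentiating:
PE(5x) = exp(-5 ln(1 - x)) = 1/(1 - x)^5.
By the negative binomial expansion, [x^n] 1/(1 - x)^5 = C(n + 4, 4).
For n = 15: C(19, 4) = 3876.

3876


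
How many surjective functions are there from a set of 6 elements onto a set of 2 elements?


By inclusion-exclusion on which target elements are missed, the number of surjections from an n-set onto a k-set is
surj(n, k) = sum_{j=0}^{k} (-1)^j C(k, j) (k - j)^n.
Equivalently surj(n, k) = k! * S(n, k), where S(n, k) is the Stirling number of the second kind.
For n = 6, k = 2:
S(6, 2) = 31, so
surj = 2! * 31 = 2 * 31 = 62.

62


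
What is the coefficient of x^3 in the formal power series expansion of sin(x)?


The Maclaurin series is sin(t) = sum_{k>=0} (-1)^k t^(2k+1) / (2k+1)!, so substituting t = x, only odd powers of x are nonzero, with coefficient of x^(2k+1) equal to (-1)^k / (2k+1)!.
Write 3 = 2*1 + 1, giving the coefficient (-1)^1 / 3! = -1/6 = -1/6.

-1/6


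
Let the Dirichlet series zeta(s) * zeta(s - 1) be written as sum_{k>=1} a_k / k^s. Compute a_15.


Convolution gives a_k = sum_{d | k} d * 1 = sum_{d | k} d = sigma(k), the sum of positive divisors of k.
For k = 15, the divisors are 1, 3, 5, 15, so
sigma(15) = 1 + 3 + 5 + 15 = 24.

24


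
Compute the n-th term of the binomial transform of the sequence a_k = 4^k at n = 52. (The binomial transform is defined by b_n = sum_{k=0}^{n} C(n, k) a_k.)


With a_k = 4^k, b_n = sum_{k=0}^{n} C(n, k) 4^k = (1 + 4)^n by the binomial theorem.
For n = 52: (1 + 4)^52 = 5^52 = 2220446049250313080847263336181640625.

2220446049250313080847263336181640625


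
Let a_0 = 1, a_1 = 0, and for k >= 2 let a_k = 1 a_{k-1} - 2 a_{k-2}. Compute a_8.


Iterating the recurrence forward:
a_0 = 1
a_1 = 0
a_2 = 1*0 - 2*1 = -2
a_3 = 1*-2 - 2*0 = -2
a_4 = 1*-2 - 2*-2 = 2
a_5 = 1*2 - 2*-2 = 6
a_6 = 1*6 - 2*2 = 2
a_7 = 1*2 - 2*6 = -10
a_8 = 1*-10 - 2*2 = -14
So a_8 = -14.

-14


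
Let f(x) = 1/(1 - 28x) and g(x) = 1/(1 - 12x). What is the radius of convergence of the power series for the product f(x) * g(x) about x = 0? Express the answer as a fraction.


The radius of 1/(1 - 28x) is 1/28 (nearest singularity at x = 1/28), and the radius of 1/(1 - 12x) is 1/12.
The product f(x)*g(x) = 1/((1 - 28x)(1 - 12x)) has singularities at both 1/28 and 1/12, so its radius of convergence is the distance to the nearest one:
min(1/28, 1/12) = 1/28.

1/28


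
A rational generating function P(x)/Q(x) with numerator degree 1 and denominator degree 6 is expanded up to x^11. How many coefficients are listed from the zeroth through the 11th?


Expanding up to x^11 gives the coefficients for x^0, x^1, ..., x^11.
That is 11 + 1 = 12 coefficients in total.

12


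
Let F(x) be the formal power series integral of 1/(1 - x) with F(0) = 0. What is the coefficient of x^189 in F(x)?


1/(1 - x) = sum_{k>=0} x^k. Integrating termwise and using F(0) = 0 gives
F(x) = sum_{k>=0} x^(k+1) / (k+1) = sum_{m>=1} x^m / m = -ln(1 - x).
So the coefficient of x^189 is 1/189 = 1/189.

1/189


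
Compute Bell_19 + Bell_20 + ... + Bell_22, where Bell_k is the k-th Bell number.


Recall Bell_k counts set partitions of a k-set (with Bell_0 = 1 by convention).
Bell_19 through Bell_22: 5832742205057, 51724158235372, 474869816156751, 4506715738447323
Sum = 5832742205057 + 51724158235372 + 474869816156751 + 4506715738447323 = 5039142455044503.

5039142455044503


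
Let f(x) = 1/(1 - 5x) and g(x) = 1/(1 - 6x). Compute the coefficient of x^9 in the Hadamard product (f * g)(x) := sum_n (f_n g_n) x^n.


f has coefficients f_k = 5^k and g has coefficients g_k = 6^k, so the Hadamard product has coefficient (f*g)_k = 5^k * 6^k = 30^k.
For k = 9: 30^9 = 19683000000000.

19683000000000


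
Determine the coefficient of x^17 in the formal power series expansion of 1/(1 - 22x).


The geometric series identity gives 1/(1 - c x) = sum_{k>=0} c^k x^k, so the coefficient of x^k is c^k.
Here c = 22 and k = 17.
Computing: 22^17 = 66249952919459433152512

66249952919459433152512


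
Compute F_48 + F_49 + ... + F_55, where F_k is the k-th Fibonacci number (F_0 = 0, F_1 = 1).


Use the identity sum_{k=0}^{N} F_k = F_{N+2} - 1 (which follows from F_{k+2} - F_{k+1} = F_k). Then
sum_{k=48}^{55} F_k = (F_{57} - 1) - (F_{49} - 1) = F_{57} - F_{49}.
Computing: F_{57} = 365435296162, F_{49} = 7778742049, so
Sum = 365435296162 - 7778742049 = 357656554113.

357656554113


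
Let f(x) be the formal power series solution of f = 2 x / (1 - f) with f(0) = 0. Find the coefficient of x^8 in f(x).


Apply Lagrange inversion: f = 2 x * phi(f) with phi(t) = 1/(1 - t), so
[x^n] f = 2^n * (1/n) [t^(n-1)] phi(t)^n = 2^n * (1/n) [t^(n-1)] (1 - t)^(-n) = 2^n * (1/n) C(2n - 2, n - 1) = 2^n * C_{n-1}.
For n = 8: C_7 = C(14, 7) / 8 = 3432/8 = 429.
With the 2^8 = 256 factor, the coefficient is 256 * 429 = 109824.

109824


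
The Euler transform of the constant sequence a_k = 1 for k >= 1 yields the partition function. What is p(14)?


The Euler transform converts the sequence a_k = 1 into the number of integer partitions.
Using the recurrence or dynamic programming:
p(14) = 135

135


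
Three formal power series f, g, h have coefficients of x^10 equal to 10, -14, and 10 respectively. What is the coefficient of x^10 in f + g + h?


Series addition is componentwise:
10 + -14 + 10
= 6

6


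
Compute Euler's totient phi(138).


phi(n) counts integers in [1, n] coprime to n. Using the multiplicative formula phi(n) = n * prod_{p | n} (1 - 1/p):
138 = 2 * 3 * 23, so
phi(138) = 138 * (1 - 1/2) * (1 - 1/3) * (1 - 1/23) = 44.

44


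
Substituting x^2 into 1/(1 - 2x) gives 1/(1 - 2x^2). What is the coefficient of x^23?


Since 1/(1 - 2x^2) only has even powers of x,
the coefficient of x^23 (odd) is 0.

0


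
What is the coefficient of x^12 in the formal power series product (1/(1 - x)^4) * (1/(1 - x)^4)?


Combine the factors: (1/(1 - x)^4) * (1/(1 - x)^4) = 1/(1 - x)^8.
Then use 1/(1 - x)^r = sum_{k>=0} C(k + r - 1, r - 1) x^k with r = 8 and k = 12:
C(19, 7) = 50388.

50388


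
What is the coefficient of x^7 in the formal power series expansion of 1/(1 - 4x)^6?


The general identity 1/(1 - c x)^r = sum_{k>=0} c^k C(k + r - 1, r - 1) x^k follows by substituting y = c x into 1/(1 - y)^r = sum_{k>=0} C(k + r - 1, r - 1) y^k.
For c = 4, r = 6, k = 7:
4^7 * C(12, 5) = 16384 * 792 = 12976128.

12976128


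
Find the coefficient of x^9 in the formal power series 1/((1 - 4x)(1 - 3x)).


By partial fractions or Cauchy convolution:
The coefficient equals sum_{k=0}^{9} 4^k * 3^(9-k).
= 989527

989527


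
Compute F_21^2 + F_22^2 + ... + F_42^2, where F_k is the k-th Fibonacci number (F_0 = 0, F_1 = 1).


There is a standard identity sum_{k=0}^{N} F_k^2 = F_N * F_{N+1} (proved inductively from the telescoping relation F_k^2 = F_k F_{k+1} - F_{k-1} F_k). Then
sum_{k=21}^{42} F_k^2 = F_42 F_43 - F_20 F_21.
Computing: F_42 = 267914296, F_43 = 433494437, F_20 = 6765, F_21 = 10946.
Sum = 267914296 * 433494437 - 6765 * 10946 = 116139356834721662.

116139356834721662


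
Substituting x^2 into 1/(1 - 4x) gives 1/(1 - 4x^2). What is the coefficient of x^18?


The coefficient of x^(2m) in 1/(1 - 4x^2) is 4^m.
With n = 18 = 2*9, the coefficient is 4^9 = 262144.

262144


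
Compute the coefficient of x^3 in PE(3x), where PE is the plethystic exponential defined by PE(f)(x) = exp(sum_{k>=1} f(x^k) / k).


With f(x) = 3x, the exponent is sum_{k>=1} 3 x^k / k = 3 * (-ln(1 - x)). Exponentiating:
PE(3x) = exp(-3 ln(1 - x)) = 1/(1 - x)^3.
By the negative binomial expansion, [x^n] 1/(1 - x)^3 = C(n + 2, 2).
For n = 3: C(5, 2) = 10.

10


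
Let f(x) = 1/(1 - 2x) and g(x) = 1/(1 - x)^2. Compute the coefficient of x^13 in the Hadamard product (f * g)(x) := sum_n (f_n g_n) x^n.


f has coefficients f_k = 2^k. For g = 1/(1 - x)^2 the coefficient is g_k = C(k + 1, 1) = k + 1. The Hadamard coefficient is (f * g)_k = 2^k * (k + 1).
For k = 13: 2^13 * 14 = 8192 * 14 = 114688.

114688


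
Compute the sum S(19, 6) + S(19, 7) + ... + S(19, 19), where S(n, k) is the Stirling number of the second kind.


By definition, S(n, k) counts partitions of an n-set into exactly k nonempty blocks.
Computing row n = 19 for k = 6..19:
S(19, k): 693081601779, 1492924634839, 1709751003480, 1144614626805, 477297033785, 129413217791, 23466951300, 2892439160, 243577530, 13916778, 527136, 12597, 171, 1
Sum = 5673699543152.

5673699543152


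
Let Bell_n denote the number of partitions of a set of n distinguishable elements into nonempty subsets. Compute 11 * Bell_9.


Bell_9 can be computed from the Bell triangle or from Dobinski's identity Bell_n = (1/e) * sum_{k>=0} k^n / k!.
Computing Bell_9 = 21147.
Then 11 * 21147 = 232617.

232617


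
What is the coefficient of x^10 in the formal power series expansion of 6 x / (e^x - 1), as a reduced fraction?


The exponential generating function for Bernoulli numbers is
x / (e^x - 1) = sum_{k>=0} B_k x^k / k!.
So the coefficient of x^10 in 6 x / (e^x - 1) is 6 B_10 / 10!.
Computing: B_10 = 5/66, 10! = 3628800, giving
6 * 5/66 / 3628800 = 1/7983360.

1/7983360


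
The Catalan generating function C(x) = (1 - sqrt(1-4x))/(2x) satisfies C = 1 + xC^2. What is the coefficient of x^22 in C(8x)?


Substituting x -> 8x scales the n-th coefficient by 8^n, so [x^22] C(8x) = 8^22 * C_22.
C_22 = C(2*22, 22)/(23) = 2104098963720/23 = 91482563640.
So 8^22 * 91482563640 = 73786976294838206464 * 91482563640 = 6750221754695707626346339368960.

6750221754695707626346339368960


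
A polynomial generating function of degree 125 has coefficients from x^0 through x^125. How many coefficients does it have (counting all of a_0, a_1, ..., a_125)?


A polynomial of degree 125 takes the form a_0 + a_1 x + ... + a_125 x^125.
The number of coefficients is 125 + 1 = 126.

126


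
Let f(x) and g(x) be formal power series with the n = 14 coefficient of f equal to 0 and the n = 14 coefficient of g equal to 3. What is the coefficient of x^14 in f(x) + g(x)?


Addition of formal power series is termwise.
The coefficient of x^14 in f + g = 0 + 3
= 3

3


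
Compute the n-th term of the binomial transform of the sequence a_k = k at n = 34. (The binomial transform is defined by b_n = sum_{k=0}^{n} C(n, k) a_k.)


With a_k = k, b_n = sum_{k=0}^{n} C(n, k) k. Using k * C(n, k) = n * C(n-1, k-1) gives b_n = n * sum_{k>=1} C(n-1, k-1) = n * 2^(n-1).
For n = 34: 34 * 2^33 = 34 * 8589934592 = 292057776128.

292057776128


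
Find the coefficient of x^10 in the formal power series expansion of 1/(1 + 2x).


Write 1/(1 + c x) = 1/(1 - (-c) x) and apply the geometric-series identity
1/(1 - y) = sum_{k>=0} y^k to get 1/(1 + c x) = sum_{k>=0} (-c)^k x^k.
So the coefficient of x^k is (-c)^k = (-1)^k * c^k.
Here c = 2 and k = 10:
(-2)^10 = 1 * 1024 = 1024

1024


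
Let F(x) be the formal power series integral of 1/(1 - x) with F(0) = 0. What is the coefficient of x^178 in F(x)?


1/(1 - x) = sum_{k>=0} x^k. Integrating termwise and using F(0) = 0 gives
F(x) = sum_{k>=0} x^(k+1) / (k+1) = sum_{m>=1} x^m / m = -ln(1 - x).
So the coefficient of x^178 is 1/178 = 1/178.

1/178


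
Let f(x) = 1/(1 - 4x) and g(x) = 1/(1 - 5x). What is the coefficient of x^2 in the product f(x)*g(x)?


The coefficient of x^n in f*g is the Cauchy product: sum_{k=0}^{n} a^k * b^(n-k).
With a=4, b=5, n=2:
sum_{k=0}^{2} 4^k * 5^(2-k)
= 61

61


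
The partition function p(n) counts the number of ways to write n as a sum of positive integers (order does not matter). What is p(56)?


Using the generating function prod_{k>=1} 1/(1-x^k), we compute p(56).
By dynamic programming over parts 1 through 56:
p(56) = 526823

526823


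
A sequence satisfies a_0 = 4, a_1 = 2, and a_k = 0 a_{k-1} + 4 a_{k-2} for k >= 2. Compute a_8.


The characteristic equation is t^2 - 0 t - 4 = 0, with roots r_1 = 2 and r_2 = -2 (so c_1 = r_1 + r_2, c_2 = -r_1 r_2 as required).
One can use the closed form a_n = A r_1^n + B r_2^n, but direct iteration is more reliable:
a_0 = 4, a_1 = 2, a_2 = 16, a_3 = 8, a_4 = 64, a_5 = 32, a_6 = 256, a_7 = 128, a_8 = 1024.
So a_8 = 1024.

1024


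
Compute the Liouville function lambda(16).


The Liouville function is lambda(k) = (-1)^Omega(k), where Omega(k) counts the prime factors of k with multiplicity.
Factoring: 16 = 2 * 2 * 2 * 2, so Omega(16) = 4.
lambda(16) = (-1)^4 = 1.

1


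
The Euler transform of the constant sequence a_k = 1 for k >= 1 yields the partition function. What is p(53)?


The Euler transform converts the sequence a_k = 1 into the number of integer partitions.
Using the recurrence or dynamic programming:
p(53) = 329931

329931


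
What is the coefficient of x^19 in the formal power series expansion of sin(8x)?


The Maclaurin series is sin(t) = sum_{k>=0} (-1)^k t^(2k+1) / (2k+1)!, so substituting t = 8x, only odd powers of x are nonzero, with coefficient of x^(2k+1) equal to (-1)^k 8^(2k+1) / (2k+1)!.
Write 19 = 2*9 + 1, giving the coefficient (-1)^9 * 8^19 / 19! = -144115188075855872/121645100408832000 = -2199023255552/1856156927625.

-2199023255552/1856156927625


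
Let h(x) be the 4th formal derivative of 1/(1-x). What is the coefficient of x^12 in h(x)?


Differentiating 4 times: d^4/dx^4 [1/(1-x)] = 4!/(1-x)^5.
The expansion 1/(1-x)^5 = sum_{k>=0} C(k+4, 4) x^k, so the coefficient of x^n in 4!/(1-x)^5 is 4! * C(n+4, 4).
For n = 12: 24 * C(16, 4) = 24 * 1820 = 43680

43680


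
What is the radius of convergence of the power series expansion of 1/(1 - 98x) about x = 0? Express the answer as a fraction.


Expanding 1/(1 - 98x) = sum_{k>=0} 98^k x^k, the series converges when |98x| < 1, i.e., |x| < 1/98.
So the radius of convergence is 1/98 = 1/98.

1/98


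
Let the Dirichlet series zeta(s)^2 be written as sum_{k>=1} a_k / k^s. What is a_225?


The Dirichlet convolution of the constant function 1 with itself gives (1 * 1)(k) = sum_{d | k} 1 = d(k), the number of positive divisors of k.
Since zeta(s) = sum_{k>=1} 1/k^s, we have zeta(s)^2 = sum_{k>=1} d(k)/k^s, so a_k = d(k).
For k = 225: the divisors are 1, 3, 5, 9, 15, 25, 45, 75, 225.
Count = 9.

9


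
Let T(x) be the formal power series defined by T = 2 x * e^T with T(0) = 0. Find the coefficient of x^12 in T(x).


Apply the Lagrange inversion formula: if T = 2 x * phi(T) with phi(t) = e^t, then
[x^n] T = 2^n * (1/n) [t^(n-1)] phi(t)^n = 2^n * (1/n) [t^(n-1)] e^(n t) = 2^n * (1/n) * n^(n-1) / (n-1)! = 2^n * n^(n-1) / n!.
When c = 1 this is the Cayley count of rooted labeled trees on n vertices, divided by n!.
For n = 12: 2^12 * 12^11 / 12! = 4096 * 743008370688/479001600 = 12230590464/1925.

12230590464/1925


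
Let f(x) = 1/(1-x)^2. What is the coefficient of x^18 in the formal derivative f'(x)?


Differentiate: d/dx [ 1/(1-x)^r ] = r / (1-x)^(r+1).
Here r = 2, so f'(x) = 2 / (1-x)^3.
The expansion of 1/(1-x)^(r+1) has coefficient of x^n equal to C(n+r, r).
So the coefficient of x^18 in f'(x) is
2 * C(20, 2) = 2 * 190 = 380

380


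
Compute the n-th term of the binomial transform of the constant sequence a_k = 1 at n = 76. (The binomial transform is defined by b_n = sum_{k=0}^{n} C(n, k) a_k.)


With a_k = 1 for all k, b_n = sum_{k=0}^{n} C(n, k) = 2^n by the binomial theorem.
For n = 76: 2^76 = 75557863725914323419136.

75557863725914323419136


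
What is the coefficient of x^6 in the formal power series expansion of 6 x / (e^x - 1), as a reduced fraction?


The exponential generating function for Bernoulli numbers is
x / (e^x - 1) = sum_{k>=0} B_k x^k / k!.
So the coefficient of x^6 in 6 x / (e^x - 1) is 6 B_6 / 6!.
Computing: B_6 = 1/42, 6! = 720, giving
6 * 1/42 / 720 = 1/5040.

1/5040


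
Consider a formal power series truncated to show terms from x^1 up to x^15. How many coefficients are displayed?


From x^1 to x^15 inclusive, the count is 15 - 1 + 1 = 15.

15


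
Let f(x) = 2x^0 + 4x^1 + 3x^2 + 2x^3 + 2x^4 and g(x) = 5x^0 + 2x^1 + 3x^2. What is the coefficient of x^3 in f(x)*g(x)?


Cauchy product at x^3:
4*3 + 3*2 + 2*5
= 28

28


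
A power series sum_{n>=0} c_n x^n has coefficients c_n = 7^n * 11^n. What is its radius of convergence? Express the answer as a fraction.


By the root test (Cauchy-Hadamard), the radius is R = 1 / limsup_n |c_n|^(1/n).
Here |c_n|^(1/n) = (7^n * 11^n)^(1/n) = 7 * 11 = 77 for all n.
So R = 1/77 = 1/77.

1/77


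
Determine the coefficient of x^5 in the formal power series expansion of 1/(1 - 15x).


The geometric series identity gives 1/(1 - c x) = sum_{k>=0} c^k x^k, so the coefficient of x^k is c^k.
Here c = 15 and k = 5.
Computing: 15^5 = 759375

759375


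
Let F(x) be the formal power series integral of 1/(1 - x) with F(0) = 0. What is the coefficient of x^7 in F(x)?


1/(1 - x) = sum_{k>=0} x^k. Integrating termwise and using F(0) = 0 gives
F(x) = sum_{k>=0} x^(k+1) / (k+1) = sum_{m>=1} x^m / m = -ln(1 - x).
So the coefficient of x^7 is 1/7 = 1/7.

1/7


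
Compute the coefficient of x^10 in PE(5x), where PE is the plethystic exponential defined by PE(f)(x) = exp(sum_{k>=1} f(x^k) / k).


With f(x) = 5x, the exponent is sum_{k>=1} 5 x^k / k = 5 * (-ln(1 - x)). Exponentiating:
PE(5x) = exp(-5 ln(1 - x)) = 1/(1 - x)^5.
By the negative binomial expansion, [x^n] 1/(1 - x)^5 = C(n + 4, 4).
For n = 10: C(14, 4) = 1001.

1001


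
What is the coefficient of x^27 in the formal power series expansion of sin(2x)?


The Maclaurin series is sin(t) = sum_{k>=0} (-1)^k t^(2k+1) / (2k+1)!, so substituting t = 2x, only odd powers of x are nonzero, with coefficient of x^(2k+1) equal to (-1)^k 2^(2k+1) / (2k+1)!.
Write 27 = 2*13 + 1, giving the coefficient (-1)^13 * 2^27 / 27! = -134217728/10888869450418352160768000000 = -16/1298054391195577640625.

-16/1298054391195577640625


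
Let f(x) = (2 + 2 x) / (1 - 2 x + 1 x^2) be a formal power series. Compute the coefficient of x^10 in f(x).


Write f(x) = sum_{k>=0} a_k x^k. Multiplying both sides by 1 - 2 x + 1 x^2 gives
(1 - 2 x + 1 x^2) sum_{k>=0} a_k x^k = 2 + 2 x.
Matching coefficients:
 x^0: a_0 = 2
 x^1: a_1 - 2 a_0 = 2  =>  a_1 = 2*2 + 2 = 6
 x^k (k >= 2): a_k = 2 a_{k-1} - 1 a_{k-2}.
Iterating: a_2 = 10, a_3 = 14, a_4 = 18, a_5 = 22, a_6 = 26, a_7 = 30, a_8 = 34, a_9 = 38, a_10 = 42.
So the coefficient of x^10 is 42.

42


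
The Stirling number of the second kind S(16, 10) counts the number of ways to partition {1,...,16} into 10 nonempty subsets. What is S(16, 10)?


Using the explicit formula S(n,k) = (1/k!) sum_{j=0}^{k} (-1)^(k-j) C(k,j) j^n:
S(16, 10) = 193754990
Equivalently, S(n,k) is n! times the coefficient of x^n in the EGF (e^x - 1)^k / k!.

193754990


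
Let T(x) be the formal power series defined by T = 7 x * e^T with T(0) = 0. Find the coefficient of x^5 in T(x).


Apply the Lagrange inversion formula: if T = 7 x * phi(T) with phi(t) = e^t, then
[x^n] T = 7^n * (1/n) [t^(n-1)] phi(t)^n = 7^n * (1/n) [t^(n-1)] e^(n t) = 7^n * (1/n) * n^(n-1) / (n-1)! = 7^n * n^(n-1) / n!.
When c = 1 this is the Cayley count of rooted labeled trees on n vertices, divided by n!.
For n = 5: 7^5 * 5^4 / 5! = 16807 * 625/120 = 2100875/24.

2100875/24


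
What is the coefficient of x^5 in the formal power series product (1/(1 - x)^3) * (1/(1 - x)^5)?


Combine the factors: (1/(1 - x)^3) * (1/(1 - x)^5) = 1/(1 - x)^8.
Then use 1/(1 - x)^r = sum_{k>=0} C(k + r - 1, r - 1) x^k with r = 8 and k = 5:
C(12, 7) = 792.

792


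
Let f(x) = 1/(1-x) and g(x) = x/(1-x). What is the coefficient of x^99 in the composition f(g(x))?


First simplify the composition: f(g(x)) = 1/(1 - x/(1-x)) = (1-x)/((1-x) - x) = (1-x)/(1-2x).
Now extract the coefficient. Write (1-x)/(1-2x) = 1/(1-2x) - x/(1-2x).
The coefficient of x^n in 1/(1-2x) is 2^n, and in x/(1-2x) is 2^(n-1) (for n >= 1).
So the coefficient of x^99 is 2^99 - 2^98 = 633825300114114700748351602688 - 316912650057057350374175801344 = 316912650057057350374175801344.

316912650057057350374175801344


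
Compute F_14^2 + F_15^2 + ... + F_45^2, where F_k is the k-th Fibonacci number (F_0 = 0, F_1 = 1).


There is a standard identity sum_{k=0}^{N} F_k^2 = F_N * F_{N+1} (proved inductively from the telescoping relation F_k^2 = F_k F_{k+1} - F_{k-1} F_k). Then
sum_{k=14}^{45} F_k^2 = F_45 F_46 - F_13 F_14.
Computing: F_45 = 1134903170, F_46 = 1836311903, F_13 = 233, F_14 = 377.
Sum = 1134903170 * 1836311903 - 233 * 377 = 2084036199823344669.

2084036199823344669


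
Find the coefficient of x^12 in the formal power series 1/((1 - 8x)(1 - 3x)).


By partial fractions or Cauchy convolution:
The coefficient equals sum_{k=0}^{12} 8^k * 3^(12-k).
= 109950843913

109950843913


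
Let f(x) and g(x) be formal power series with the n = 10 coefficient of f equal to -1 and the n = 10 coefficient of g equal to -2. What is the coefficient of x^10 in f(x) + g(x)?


Addition of formal power series is termwise.
The coefficient of x^10 in f + g = -1 + -2
= -3

-3


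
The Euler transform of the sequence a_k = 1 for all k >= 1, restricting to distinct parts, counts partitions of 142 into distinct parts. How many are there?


Partitions of 142 into distinct parts can be computed via generating function.
Product (1+x)(1+x^2)(1+x^3)...
The coefficient of x^142 = 11086968

11086968


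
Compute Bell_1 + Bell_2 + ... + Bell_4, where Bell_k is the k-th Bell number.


Recall Bell_k counts set partitions of a k-set (with Bell_0 = 1 by convention).
Bell_1 through Bell_4: 1, 2, 5, 15
Sum = 1 + 2 + 5 + 15 = 23.

23


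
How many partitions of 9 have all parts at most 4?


Using the generating function (1-x)^(-1)(1-x^2)^(-1)...(1-x^4)^(-1),
the coefficient of x^9 counts these restricted partitions.
Result = 18

18


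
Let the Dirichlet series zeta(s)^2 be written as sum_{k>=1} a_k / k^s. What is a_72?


The Dirichlet convolution of the constant function 1 with itself gives (1 * 1)(k) = sum_{d | k} 1 = d(k), the number of positive divisors of k.
Since zeta(s) = sum_{k>=1} 1/k^s, we have zeta(s)^2 = sum_{k>=1} d(k)/k^s, so a_k = d(k).
For k = 72: the divisors are 1, 2, 3, 4, 6, 8, 9, 12, 18, 24, 36, 72.
Count = 12.

12


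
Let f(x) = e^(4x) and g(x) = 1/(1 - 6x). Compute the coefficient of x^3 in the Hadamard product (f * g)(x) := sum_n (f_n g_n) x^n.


Expanding: f_k = 4^k/k! (from e^(4x)) and g_k = 6^k (from 1/(1 - 6x)). So the Hadamard coefficient (f * g)_k = 4^k 6^k / k! = (24)^k / k!.
For k = 3: 24^3/3! = 13824/6 = 2304.

2304


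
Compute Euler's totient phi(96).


phi(n) counts integers in [1, n] coprime to n. Using the multiplicative formula phi(n) = n * prod_{p | n} (1 - 1/p):
96 = 2^5 * 3, so
phi(96) = 96 * (1 - 1/2) * (1 - 1/3) = 32.

32


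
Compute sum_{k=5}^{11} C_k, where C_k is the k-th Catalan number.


C_5 through C_11: 42, 132, 429, 1430, 4862, 16796, 58786
Sum = 42 + 132 + 429 + 1430 + 4862 + 16796 + 58786
= 82477

82477


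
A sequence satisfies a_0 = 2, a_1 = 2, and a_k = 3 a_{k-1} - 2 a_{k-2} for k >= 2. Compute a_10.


The characteristic equation is t^2 - 3 t + 2 = 0, with roots r_1 = 2 and r_2 = 1 (so c_1 = r_1 + r_2, c_2 = -r_1 r_2 as required).
One can use the closed form a_n = A r_1^n + B r_2^n, but direct iteration is more reliable:
a_0 = 2, a_1 = 2, a_2 = 2, a_3 = 2, a_4 = 2, a_5 = 2, a_6 = 2, a_7 = 2, a_8 = 2, a_9 = 2, a_10 = 2.
So a_10 = 2.

2


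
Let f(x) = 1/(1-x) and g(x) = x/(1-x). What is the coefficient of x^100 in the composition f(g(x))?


First simplify the composition: f(g(x)) = 1/(1 - x/(1-x)) = (1-x)/((1-x) - x) = (1-x)/(1-2x).
Now extract the coefficient. Write (1-x)/(1-2x) = 1/(1-2x) - x/(1-2x).
The coefficient of x^n in 1/(1-2x) is 2^n, and in x/(1-2x) is 2^(n-1) (for n >= 1).
So the coefficient of x^100 is 2^100 - 2^99 = 1267650600228229401496703205376 - 633825300114114700748351602688 = 633825300114114700748351602688.

633825300114114700748351602688
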